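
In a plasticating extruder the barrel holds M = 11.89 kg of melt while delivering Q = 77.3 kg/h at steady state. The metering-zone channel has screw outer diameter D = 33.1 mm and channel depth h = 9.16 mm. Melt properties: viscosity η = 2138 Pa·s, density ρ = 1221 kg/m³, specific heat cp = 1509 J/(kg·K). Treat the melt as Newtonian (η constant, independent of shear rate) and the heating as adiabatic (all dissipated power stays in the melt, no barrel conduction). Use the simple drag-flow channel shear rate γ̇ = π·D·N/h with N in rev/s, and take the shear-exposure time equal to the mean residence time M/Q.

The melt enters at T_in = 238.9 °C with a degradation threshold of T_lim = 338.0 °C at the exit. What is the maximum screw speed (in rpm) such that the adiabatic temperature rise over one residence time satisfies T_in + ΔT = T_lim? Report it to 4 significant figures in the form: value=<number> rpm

value=65.64 rpm

Convert throughput: Q = 77.3 kg/h = 77.3/3600 = 0.0214722 kg/s
t_res = M / Q_s = 11.89 ÷ 0.0214722 = 553.739 s
Convert to metres: D = 0.0331 m, h = 0.00916 m
Allowable rise: ΔT_a = T_lim − T_in = 338.0 − 238.9 = 99.1 K
γ̇_max² = ΔT_a·ρ·cp / (η·t_res) = [99.1 × 1221 × 1509] / [2138 × 553.739] = 154.229 s⁻²
Take the square root: γ̇_max = √(154.229) = 12.4189 s⁻¹
N_max = γ̇_max·h / (π·D) = 12.4189 · 0.00916 / (π · 0.0331) = 1.09396 rev/s = 65.6375 rpm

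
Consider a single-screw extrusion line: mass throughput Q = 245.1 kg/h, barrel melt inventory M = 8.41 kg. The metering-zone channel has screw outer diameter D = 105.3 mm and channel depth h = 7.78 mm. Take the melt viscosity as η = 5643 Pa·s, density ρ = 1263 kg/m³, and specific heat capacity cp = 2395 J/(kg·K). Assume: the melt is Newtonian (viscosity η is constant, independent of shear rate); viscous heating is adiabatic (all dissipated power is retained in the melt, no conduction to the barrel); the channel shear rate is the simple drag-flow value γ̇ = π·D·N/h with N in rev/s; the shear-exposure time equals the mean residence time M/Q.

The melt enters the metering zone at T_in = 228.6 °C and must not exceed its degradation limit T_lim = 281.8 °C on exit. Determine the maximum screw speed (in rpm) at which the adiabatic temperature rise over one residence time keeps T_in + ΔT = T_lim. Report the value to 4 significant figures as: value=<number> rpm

Convert throughput: Q = 245.1 kg/h = 245.1/3600 = 0.0680833 kg/s
t_res = M / Q_s = 8.41 / 0.0680833 = 123.525 s
Convert to metres: D = 0.1053 m, h = 0.00778 m
Allowable rise: ΔT_a = T_lim − T_in = 281.8 − 228.6 = 53.2 K
γ̇_max² = ΔT_a·ρ·cp / (η·t_res) = [53.2 × 1263 × 2395] / [5643 × 123.525] = 230.863 s⁻²
γ̇_max = sqrt(230.863) = 15.1942 s⁻¹
Solve γ̇ = πDN/h for N: N_max = γ̇_max·h/(π·D) = 15.1942 × 0.00778 / (π × 0.1053) = 0.357338 rev/s = 21.4403 rpm

value=21.44 rpm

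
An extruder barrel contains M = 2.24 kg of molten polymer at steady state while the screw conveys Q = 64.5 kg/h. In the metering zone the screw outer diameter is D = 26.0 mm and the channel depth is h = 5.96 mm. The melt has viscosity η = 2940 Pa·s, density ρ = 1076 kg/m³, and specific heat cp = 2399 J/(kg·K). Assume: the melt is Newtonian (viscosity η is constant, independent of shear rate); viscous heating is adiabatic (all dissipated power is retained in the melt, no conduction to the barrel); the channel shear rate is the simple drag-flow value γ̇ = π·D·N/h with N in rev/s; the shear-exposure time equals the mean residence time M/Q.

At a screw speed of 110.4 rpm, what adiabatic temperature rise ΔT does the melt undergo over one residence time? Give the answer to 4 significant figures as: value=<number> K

value=90.55 K

Throughput in SI: Q_s = 64.5 kg/h ÷ 3600 s/h = 0.0179167 kg/s
t_res = M / Q_s = 2.24 / 0.0179167 = 125.023 s
Geometry in metres: D = 26.0 mm → 0.026 m, h = 5.96 mm → 0.00596 m; screw speed N = 110.4 rpm = 1.84 rev/s
γ̇ = π D N / h = (π)(0.026)(1.84) / 0.00596 = 25.2171 s⁻¹
ΔT = η·γ̇²·t_res / (ρ·cp) = 2940 · (25.2171)² · 125.023 / (1076 · 2399) = 90.5493 K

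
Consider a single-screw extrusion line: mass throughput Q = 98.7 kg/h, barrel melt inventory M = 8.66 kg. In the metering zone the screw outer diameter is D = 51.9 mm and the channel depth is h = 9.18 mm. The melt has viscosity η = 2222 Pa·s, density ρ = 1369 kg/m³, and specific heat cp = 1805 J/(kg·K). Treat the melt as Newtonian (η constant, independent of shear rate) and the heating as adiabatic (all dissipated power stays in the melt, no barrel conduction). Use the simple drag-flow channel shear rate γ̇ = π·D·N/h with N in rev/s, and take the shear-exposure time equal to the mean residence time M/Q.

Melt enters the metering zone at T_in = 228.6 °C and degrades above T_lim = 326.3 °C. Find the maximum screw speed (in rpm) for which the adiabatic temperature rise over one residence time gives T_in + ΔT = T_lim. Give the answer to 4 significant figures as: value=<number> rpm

value=62.65 rpm

Q_s = Q / 3600 = 98.7 / 3600 = 0.0274167 kg/s
Mean residence time: t_res = M/Q_s = 8.66 kg / 0.0274167 kg/s = 315.866 s
D = 51.9 mm = 0.0519 m;  h = 9.18 mm = 0.00918 m
ΔT_a = T_lim − T_in = 326.3 − 228.6 = 97.7 K
Invert ΔT = ηγ̇²t_res/(ρcp) for γ̇: γ̇_max² = ΔT_a ρ cp / (η t_res) = 97.7·1369·1805 / (2222·315.866) = 343.976 s⁻²
γ̇_max = sqrt(343.976) = 18.5466 s⁻¹
N_max = γ̇_max·h / (π·D) = 18.5466 · 0.00918 / (π · 0.0519) = 1.04421 rev/s = 62.6528 rpm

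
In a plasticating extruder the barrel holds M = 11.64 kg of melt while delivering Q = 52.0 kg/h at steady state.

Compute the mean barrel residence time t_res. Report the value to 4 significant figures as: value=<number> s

Q_s = Q / 3600 = 52.0 / 3600 = 0.0144444 kg/s
Mean residence time: t_res = M/Q_s = 11.64 kg / 0.0144444 kg/s = 805.846 s

value=805.8 s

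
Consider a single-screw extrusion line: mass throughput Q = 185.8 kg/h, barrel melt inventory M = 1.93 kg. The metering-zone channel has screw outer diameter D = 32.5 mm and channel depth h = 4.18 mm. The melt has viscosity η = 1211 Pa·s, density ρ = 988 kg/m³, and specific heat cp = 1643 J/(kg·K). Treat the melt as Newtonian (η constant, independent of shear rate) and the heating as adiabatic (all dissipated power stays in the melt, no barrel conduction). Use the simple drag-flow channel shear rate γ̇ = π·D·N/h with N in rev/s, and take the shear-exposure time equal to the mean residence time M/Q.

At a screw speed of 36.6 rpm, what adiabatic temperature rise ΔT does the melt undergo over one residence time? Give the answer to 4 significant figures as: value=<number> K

value=6.194 K

Q_s = Q / 3600 = 185.8 / 3600 = 0.0516111 kg/s
t_res = M / Q_s = 1.93 ÷ 0.0516111 = 37.395 s
D = 32.5 mm = 0.0325 m;  h = 4.18 mm = 0.00418 m;  N = 36.6 rpm / 60 = 0.61 rev/s
Shear rate: γ̇ = πDN/h = π·0.0325·0.61/0.00418 = 14.9 s⁻¹
ΔT = η·γ̇²·t_res/(ρ·cp) = [1211 × 14.9² × 37.395] / [988 × 1643] = 6.19352 K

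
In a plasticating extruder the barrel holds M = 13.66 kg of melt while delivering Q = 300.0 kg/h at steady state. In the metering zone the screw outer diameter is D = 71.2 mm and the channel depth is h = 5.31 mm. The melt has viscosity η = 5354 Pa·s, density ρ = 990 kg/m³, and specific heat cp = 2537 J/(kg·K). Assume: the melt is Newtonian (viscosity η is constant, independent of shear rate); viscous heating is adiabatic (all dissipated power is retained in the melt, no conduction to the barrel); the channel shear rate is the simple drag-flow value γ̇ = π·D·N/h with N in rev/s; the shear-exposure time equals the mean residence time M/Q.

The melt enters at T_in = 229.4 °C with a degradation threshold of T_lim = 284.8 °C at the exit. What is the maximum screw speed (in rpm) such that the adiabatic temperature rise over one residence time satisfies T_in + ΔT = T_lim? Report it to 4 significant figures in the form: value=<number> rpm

Throughput in SI: Q_s = 300.0 kg/h ÷ 3600 s/h = 0.0833333 kg/s
t_res = M / Q_s = 13.66 / 0.0833333 = 163.92 s
Geometry in SI: D = 71.2 mm → 0.0712 m, h = 5.31 mm → 0.00531 m
Allowable rise: ΔT_a = T_lim − T_in = 284.8 − 229.4 = 55.4 K
Invert ΔT = ηγ̇²t_res/(ρcp) for γ̇: γ̇_max² = ΔT_a ρ cp / (η t_res) = 55.4·990·2537 / (5354·163.92) = 158.546 s⁻²
γ̇_max = √158.546 = 12.5915 s⁻¹
Solve γ̇ = πDN/h for N: N_max = γ̇_max·h/(π·D) = 12.5915 × 0.00531 / (π × 0.0712) = 0.298911 rev/s = 17.9347 rpm

value=17.93 rpm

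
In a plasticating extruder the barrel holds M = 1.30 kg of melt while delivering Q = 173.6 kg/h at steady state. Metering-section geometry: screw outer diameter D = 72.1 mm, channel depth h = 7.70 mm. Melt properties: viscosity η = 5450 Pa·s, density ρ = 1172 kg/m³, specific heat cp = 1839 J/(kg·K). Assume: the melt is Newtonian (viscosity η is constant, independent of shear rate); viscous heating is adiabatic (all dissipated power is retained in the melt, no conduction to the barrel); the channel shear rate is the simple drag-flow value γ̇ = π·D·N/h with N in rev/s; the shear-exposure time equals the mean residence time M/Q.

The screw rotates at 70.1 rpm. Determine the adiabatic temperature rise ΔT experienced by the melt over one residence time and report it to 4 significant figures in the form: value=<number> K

Throughput in SI: Q_s = 173.6 kg/h ÷ 3600 s/h = 0.0482222 kg/s
t_res = M / Q_s = 1.30 / 0.0482222 = 26.9585 s
Convert to SI: D = 0.0721 m, h = 0.0077 m, N = 70.1/60 = 1.16833 rev/s
γ̇ = π·D·N / h = π · 0.0721 · 1.16833 / 0.0077 = 34.3685 s⁻¹
ΔT = η·γ̇²·t_res / (ρ·cp) = 5450 · (34.3685)² · 26.9585 / (1172 · 1839) = 80.5203 K

value=80.52 K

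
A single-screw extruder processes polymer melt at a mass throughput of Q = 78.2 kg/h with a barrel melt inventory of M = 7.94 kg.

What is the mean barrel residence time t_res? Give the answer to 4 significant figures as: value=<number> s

value=365.5 s

Throughput in SI: Q_s = 78.2 kg/h ÷ 3600 s/h = 0.0217222 kg/s
t_res = M / Q_s = 7.94 / 0.0217222 = 365.524 s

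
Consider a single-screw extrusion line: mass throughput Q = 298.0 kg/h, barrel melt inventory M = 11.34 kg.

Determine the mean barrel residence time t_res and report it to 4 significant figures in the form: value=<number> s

value=137.0 s

Convert throughput: Q = 298.0 kg/h = 298.0/3600 = 0.0827778 kg/s
t_res = M / Q_s = 11.34 / 0.0827778 = 136.993 s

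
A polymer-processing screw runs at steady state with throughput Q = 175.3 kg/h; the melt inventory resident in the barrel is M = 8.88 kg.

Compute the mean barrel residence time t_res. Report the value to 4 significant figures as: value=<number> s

Throughput in SI: Q_s = 175.3 kg/h ÷ 3600 s/h = 0.0486944 kg/s
t_res = M / Q_s = 8.88 / 0.0486944 = 182.362 s

value=182.4 s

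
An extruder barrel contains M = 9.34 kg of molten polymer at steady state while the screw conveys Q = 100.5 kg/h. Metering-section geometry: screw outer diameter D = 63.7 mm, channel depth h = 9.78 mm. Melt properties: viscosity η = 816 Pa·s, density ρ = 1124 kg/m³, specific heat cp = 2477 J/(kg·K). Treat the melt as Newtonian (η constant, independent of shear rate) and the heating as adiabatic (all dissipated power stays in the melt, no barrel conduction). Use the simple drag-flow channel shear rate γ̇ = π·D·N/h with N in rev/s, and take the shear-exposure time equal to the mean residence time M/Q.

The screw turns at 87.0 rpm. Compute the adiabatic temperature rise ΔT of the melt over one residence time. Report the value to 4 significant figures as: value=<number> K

value=86.32 K

Throughput in SI: Q_s = 100.5 kg/h ÷ 3600 s/h = 0.0279167 kg/s
Mean residence time: t_res = M/Q_s = 9.34 kg / 0.0279167 kg/s = 334.567 s
Geometry in metres: D = 63.7 mm → 0.0637 m, h = 9.78 mm → 0.00978 m; screw speed N = 87.0 rpm = 1.45 rev/s
γ̇ = π·D·N / h = π · 0.0637 · 1.45 / 0.00978 = 29.6701 s⁻¹
ΔT = η·γ̇²·t_res/(ρ·cp) = [816 × 29.6701² × 334.567] / [1124 × 2477] = 86.3213 K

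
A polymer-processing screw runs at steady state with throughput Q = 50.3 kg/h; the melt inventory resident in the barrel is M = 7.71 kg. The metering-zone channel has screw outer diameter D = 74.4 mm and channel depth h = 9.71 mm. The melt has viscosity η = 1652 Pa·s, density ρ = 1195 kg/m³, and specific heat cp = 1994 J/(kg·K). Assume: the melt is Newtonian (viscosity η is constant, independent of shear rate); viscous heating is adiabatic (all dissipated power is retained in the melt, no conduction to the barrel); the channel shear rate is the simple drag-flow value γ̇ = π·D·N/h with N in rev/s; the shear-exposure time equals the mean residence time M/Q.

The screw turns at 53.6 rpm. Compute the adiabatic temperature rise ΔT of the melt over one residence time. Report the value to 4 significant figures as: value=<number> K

Throughput in SI: Q_s = 50.3 kg/h ÷ 3600 s/h = 0.0139722 kg/s
t_res = M / Q_s = 7.71 / 0.0139722 = 551.809 s
Geometry in metres: D = 74.4 mm → 0.0744 m, h = 9.71 mm → 0.00971 m; screw speed N = 53.6 rpm = 0.893333 rev/s
Shear rate: γ̇ = πDN/h = π·0.0744·0.893333/0.00971 = 21.5039 s⁻¹
Adiabatic rise: ΔT = η γ̇² t_res / (ρ cp) = 1652·(21.5039)²·551.809 / (1195·1994) = 176.905 K

value=176.9 K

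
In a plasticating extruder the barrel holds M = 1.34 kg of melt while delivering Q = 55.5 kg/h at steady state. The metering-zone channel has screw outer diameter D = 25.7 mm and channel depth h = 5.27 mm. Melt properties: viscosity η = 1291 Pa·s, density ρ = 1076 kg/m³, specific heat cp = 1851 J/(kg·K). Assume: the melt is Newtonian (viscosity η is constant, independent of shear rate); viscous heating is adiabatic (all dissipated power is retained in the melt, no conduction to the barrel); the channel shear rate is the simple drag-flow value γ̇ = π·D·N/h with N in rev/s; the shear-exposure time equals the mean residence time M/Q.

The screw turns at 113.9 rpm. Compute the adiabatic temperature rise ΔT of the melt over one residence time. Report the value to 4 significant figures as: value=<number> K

Convert throughput: Q = 55.5 kg/h = 55.5/3600 = 0.0154167 kg/s
t_res = M / Q_s = 1.34 / 0.0154167 = 86.9189 s
Convert to SI: D = 0.0257 m, h = 0.00527 m, N = 113.9/60 = 1.89833 rev/s
Shear rate: γ̇ = πDN/h = π·0.0257·1.89833/0.00527 = 29.0834 s⁻¹
ΔT = η·γ̇²·t_res/(ρ·cp) = [1291 × 29.0834² × 86.9189] / [1076 × 1851] = 47.6553 K

value=47.66 K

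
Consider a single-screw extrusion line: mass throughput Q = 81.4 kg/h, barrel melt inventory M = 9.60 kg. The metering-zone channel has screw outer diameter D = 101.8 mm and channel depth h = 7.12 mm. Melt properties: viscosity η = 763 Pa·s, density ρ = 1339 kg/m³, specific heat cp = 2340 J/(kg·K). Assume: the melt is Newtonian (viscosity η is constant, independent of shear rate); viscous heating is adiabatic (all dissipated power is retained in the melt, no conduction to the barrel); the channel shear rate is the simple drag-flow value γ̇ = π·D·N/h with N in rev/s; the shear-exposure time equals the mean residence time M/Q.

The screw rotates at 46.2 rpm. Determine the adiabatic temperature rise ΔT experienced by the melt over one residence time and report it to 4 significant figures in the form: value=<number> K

value=123.7 K

Q_s = Q / 3600 = 81.4 / 3600 = 0.0226111 kg/s
t_res = M / Q_s = 9.60 / 0.0226111 = 424.57 s
Convert to SI: D = 0.1018 m, h = 0.00712 m, N = 46.2/60 = 0.77 rev/s
Shear rate: γ̇ = πDN/h = π·0.1018·0.77/0.00712 = 34.5866 s⁻¹
ΔT = η·γ̇²·t_res / (ρ·cp) = 763 · (34.5866)² · 424.57 / (1339 · 2340) = 123.678 K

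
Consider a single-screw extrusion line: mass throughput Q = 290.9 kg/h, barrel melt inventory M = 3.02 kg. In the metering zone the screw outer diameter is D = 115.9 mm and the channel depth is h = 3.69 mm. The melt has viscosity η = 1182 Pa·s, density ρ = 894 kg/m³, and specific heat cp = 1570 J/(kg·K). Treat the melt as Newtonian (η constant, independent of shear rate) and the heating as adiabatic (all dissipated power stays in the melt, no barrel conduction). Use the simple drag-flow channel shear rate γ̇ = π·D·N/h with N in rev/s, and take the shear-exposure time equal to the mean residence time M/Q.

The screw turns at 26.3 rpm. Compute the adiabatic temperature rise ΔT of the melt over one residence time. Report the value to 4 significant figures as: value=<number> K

Q_s = Q / 3600 = 290.9 / 3600 = 0.0808056 kg/s
t_res = M / Q_s = 3.02 / 0.0808056 = 37.3737 s
D = 115.9 mm = 0.1159 m;  h = 3.69 mm = 0.00369 m;  N = 26.3 rpm / 60 = 0.438333 rev/s
Shear rate: γ̇ = πDN/h = π·0.1159·0.438333/0.00369 = 43.2525 s⁻¹
ΔT = η·γ̇²·t_res / (ρ·cp) = 1182 · (43.2525)² · 37.3737 / (894 · 1570) = 58.8802 K

value=58.88 K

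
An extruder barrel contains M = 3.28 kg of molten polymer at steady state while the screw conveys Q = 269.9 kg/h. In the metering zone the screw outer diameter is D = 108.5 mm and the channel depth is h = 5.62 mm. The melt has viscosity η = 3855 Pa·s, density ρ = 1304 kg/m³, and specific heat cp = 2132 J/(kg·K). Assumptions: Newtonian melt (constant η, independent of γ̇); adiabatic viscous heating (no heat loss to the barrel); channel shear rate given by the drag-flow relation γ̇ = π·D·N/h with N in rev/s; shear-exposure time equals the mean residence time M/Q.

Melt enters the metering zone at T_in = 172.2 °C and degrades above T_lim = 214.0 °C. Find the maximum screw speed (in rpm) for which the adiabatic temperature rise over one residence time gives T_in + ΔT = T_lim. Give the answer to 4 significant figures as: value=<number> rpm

value=25.97 rpm

Throughput in SI: Q_s = 269.9 kg/h ÷ 3600 s/h = 0.0749722 kg/s
t_res = M / Q_s = 3.28 ÷ 0.0749722 = 43.7495 s
Geometry in SI: D = 108.5 mm → 0.1085 m, h = 5.62 mm → 0.00562 m
Allowable rise: ΔT_a = T_lim − T_in = 214.0 − 172.2 = 41.8 K
Invert ΔT = ηγ̇²t_res/(ρcp) for γ̇: γ̇_max² = ΔT_a ρ cp / (η t_res) = 41.8·1304·2132 / (3855·43.7495) = 689.038 s⁻²
Take the square root: γ̇_max = √(689.038) = 26.2495 s⁻¹
N_max = γ̇_max·h / (π·D) = 26.2495 · 0.00562 / (π · 0.1085) = 0.432791 rev/s = 25.9675 rpm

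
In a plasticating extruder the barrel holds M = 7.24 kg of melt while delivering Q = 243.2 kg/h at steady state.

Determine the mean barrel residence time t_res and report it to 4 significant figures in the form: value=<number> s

Q_s = Q / 3600 = 243.2 / 3600 = 0.0675556 kg/s
t_res = M / Q_s = 7.24 ÷ 0.0675556 = 107.171 s

value=107.2 s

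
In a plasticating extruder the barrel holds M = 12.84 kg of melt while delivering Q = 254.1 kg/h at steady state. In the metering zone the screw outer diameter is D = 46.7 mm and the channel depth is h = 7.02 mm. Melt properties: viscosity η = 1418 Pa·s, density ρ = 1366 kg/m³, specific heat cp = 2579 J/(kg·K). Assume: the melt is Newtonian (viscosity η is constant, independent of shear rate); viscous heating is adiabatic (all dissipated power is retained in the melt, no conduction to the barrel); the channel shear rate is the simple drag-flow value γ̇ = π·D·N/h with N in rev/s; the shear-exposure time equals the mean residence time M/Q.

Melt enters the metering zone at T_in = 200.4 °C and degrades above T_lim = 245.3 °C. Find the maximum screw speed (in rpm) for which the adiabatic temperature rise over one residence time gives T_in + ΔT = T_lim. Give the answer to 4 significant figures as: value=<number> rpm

value=71.09 rpm

Throughput in SI: Q_s = 254.1 kg/h ÷ 3600 s/h = 0.0705833 kg/s
Mean residence time: t_res = M/Q_s = 12.84 kg / 0.0705833 kg/s = 181.913 s
Convert to metres: D = 0.0467 m, h = 0.00702 m
Allowable rise: ΔT_a = T_lim − T_in = 245.3 − 200.4 = 44.9 K
Invert ΔT = ηγ̇²t_res/(ρcp) for γ̇: γ̇_max² = ΔT_a ρ cp / (η t_res) = 44.9·1366·2579 / (1418·181.913) = 613.21 s⁻²
Take the square root: γ̇_max = √(613.21) = 24.7631 s⁻¹
N_max = γ̇_max h / (πD) = 24.7631·0.00702/(π·0.0467) = 1.18488 rev/s → ×60 = 71.0929 rpm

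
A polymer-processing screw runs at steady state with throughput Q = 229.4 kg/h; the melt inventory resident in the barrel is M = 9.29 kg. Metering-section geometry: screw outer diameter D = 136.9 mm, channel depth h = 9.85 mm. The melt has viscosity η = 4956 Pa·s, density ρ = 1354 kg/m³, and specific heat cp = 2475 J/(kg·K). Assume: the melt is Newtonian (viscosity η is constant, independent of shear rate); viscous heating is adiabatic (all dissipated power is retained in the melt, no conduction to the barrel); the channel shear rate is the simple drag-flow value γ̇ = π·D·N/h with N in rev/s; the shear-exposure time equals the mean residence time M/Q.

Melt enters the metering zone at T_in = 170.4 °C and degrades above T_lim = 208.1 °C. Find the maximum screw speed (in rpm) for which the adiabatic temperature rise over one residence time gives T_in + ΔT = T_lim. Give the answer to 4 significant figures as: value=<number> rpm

value=18.17 rpm

Throughput in SI: Q_s = 229.4 kg/h ÷ 3600 s/h = 0.0637222 kg/s
t_res = M / Q_s = 9.29 ÷ 0.0637222 = 145.789 s
Geometry in SI: D = 136.9 mm → 0.1369 m, h = 9.85 mm → 0.00985 m
ΔT_a = T_lim − T_in = 208.1 °C − 170.4 °C = 37.7 K
γ̇_max² = ΔT_a·ρ·cp / (η·t_res) = [37.7 × 1354 × 2475] / [4956 × 145.789] = 174.855 s⁻²
Take the square root: γ̇_max = √(174.855) = 13.2233 s⁻¹
N_max = γ̇_max h / (πD) = 13.2233·0.00985/(π·0.1369) = 0.302846 rev/s → ×60 = 18.1708 rpm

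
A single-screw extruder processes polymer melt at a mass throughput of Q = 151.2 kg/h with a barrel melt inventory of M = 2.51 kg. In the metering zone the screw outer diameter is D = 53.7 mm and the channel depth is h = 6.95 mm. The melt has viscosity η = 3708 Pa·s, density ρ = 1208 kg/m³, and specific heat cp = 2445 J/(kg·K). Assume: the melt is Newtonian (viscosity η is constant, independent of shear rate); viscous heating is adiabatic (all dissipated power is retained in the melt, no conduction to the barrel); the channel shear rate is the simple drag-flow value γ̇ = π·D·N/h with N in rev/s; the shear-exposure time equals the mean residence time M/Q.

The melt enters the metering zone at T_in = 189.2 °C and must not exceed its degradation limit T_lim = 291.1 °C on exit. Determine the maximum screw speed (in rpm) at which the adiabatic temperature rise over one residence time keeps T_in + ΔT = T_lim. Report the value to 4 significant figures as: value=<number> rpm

value=91.09 rpm

Throughput in SI: Q_s = 151.2 kg/h ÷ 3600 s/h = 0.042 kg/s
t_res = M / Q_s = 2.51 / 0.042 = 59.7619 s
D = 53.7 mm = 0.0537 m;  h = 6.95 mm = 0.00695 m
ΔT_a = T_lim − T_in = 291.1 °C − 189.2 °C = 101.9 K
γ̇_max² = ΔT_a·ρ·cp/(η·t_res) = 101.9·1208·2445/(3708·59.7619) = 1358.18 s⁻²
γ̇_max = √1358.18 = 36.8534 s⁻¹
Solve γ̇ = πDN/h for N: N_max = γ̇_max·h/(π·D) = 36.8534 × 0.00695 / (π × 0.0537) = 1.51823 rev/s = 91.094 rpm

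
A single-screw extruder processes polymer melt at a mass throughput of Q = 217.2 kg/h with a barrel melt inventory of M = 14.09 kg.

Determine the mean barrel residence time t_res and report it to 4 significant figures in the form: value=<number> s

value=233.5 s

Q_s = Q / 3600 = 217.2 / 3600 = 0.0603333 kg/s
t_res = M / Q_s = 14.09 ÷ 0.0603333 = 233.536 s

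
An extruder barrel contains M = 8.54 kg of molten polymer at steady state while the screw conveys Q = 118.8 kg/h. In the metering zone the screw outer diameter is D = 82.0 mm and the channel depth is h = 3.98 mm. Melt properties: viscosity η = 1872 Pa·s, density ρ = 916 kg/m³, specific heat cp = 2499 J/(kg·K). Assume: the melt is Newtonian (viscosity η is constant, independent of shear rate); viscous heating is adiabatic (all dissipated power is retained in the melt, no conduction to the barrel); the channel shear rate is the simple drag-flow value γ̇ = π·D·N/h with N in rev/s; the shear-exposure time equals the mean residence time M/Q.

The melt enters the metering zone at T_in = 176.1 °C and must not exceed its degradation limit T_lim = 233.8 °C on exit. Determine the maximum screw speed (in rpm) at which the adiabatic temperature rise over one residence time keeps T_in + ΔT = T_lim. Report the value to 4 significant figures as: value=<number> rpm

value=15.31 rpm

Convert throughput: Q = 118.8 kg/h = 118.8/3600 = 0.033 kg/s
t_res = M / Q_s = 8.54 ÷ 0.033 = 258.788 s
D = 82.0 mm = 0.082 m;  h = 3.98 mm = 0.00398 m
Allowable rise: ΔT_a = T_lim − T_in = 233.8 − 176.1 = 57.7 K
γ̇_max² = ΔT_a·ρ·cp/(η·t_res) = 57.7·916·2499/(1872·258.788) = 272.639 s⁻²
γ̇_max = √272.639 = 16.5118 s⁻¹
N_max = γ̇_max h / (πD) = 16.5118·0.00398/(π·0.082) = 0.255102 rev/s → ×60 = 15.3061 rpm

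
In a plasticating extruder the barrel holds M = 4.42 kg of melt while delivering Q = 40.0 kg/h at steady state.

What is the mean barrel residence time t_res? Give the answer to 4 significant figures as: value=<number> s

Convert throughput: Q = 40.0 kg/h = 40.0/3600 = 0.0111111 kg/s
t_res = M / Q_s = 4.42 / 0.0111111 = 397.8 s

value=397.8 s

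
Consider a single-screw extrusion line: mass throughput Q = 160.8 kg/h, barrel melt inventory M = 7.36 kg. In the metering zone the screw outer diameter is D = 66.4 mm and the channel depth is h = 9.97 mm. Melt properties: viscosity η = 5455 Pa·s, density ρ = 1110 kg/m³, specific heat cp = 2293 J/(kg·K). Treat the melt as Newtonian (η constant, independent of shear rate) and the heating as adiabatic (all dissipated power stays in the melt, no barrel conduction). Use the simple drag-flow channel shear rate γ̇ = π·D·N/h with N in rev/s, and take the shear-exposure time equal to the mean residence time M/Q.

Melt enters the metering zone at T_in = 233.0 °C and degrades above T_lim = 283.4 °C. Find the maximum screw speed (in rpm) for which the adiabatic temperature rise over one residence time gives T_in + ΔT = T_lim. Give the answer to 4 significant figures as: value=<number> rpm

Convert throughput: Q = 160.8 kg/h = 160.8/3600 = 0.0446667 kg/s
t_res = M / Q_s = 7.36 ÷ 0.0446667 = 164.776 s
D = 66.4 mm = 0.0664 m;  h = 9.97 mm = 0.00997 m
ΔT_a = T_lim − T_in = 283.4 °C − 233.0 °C = 50.4 K
γ̇_max² = ΔT_a·ρ·cp / (η·t_res) = [50.4 × 1110 × 2293] / [5455 × 164.776] = 142.715 s⁻²
γ̇_max = √142.715 = 11.9463 s⁻¹
N_max = γ̇_max h / (πD) = 11.9463·0.00997/(π·0.0664) = 0.570968 rev/s → ×60 = 34.2581 rpm

value=34.26 rpm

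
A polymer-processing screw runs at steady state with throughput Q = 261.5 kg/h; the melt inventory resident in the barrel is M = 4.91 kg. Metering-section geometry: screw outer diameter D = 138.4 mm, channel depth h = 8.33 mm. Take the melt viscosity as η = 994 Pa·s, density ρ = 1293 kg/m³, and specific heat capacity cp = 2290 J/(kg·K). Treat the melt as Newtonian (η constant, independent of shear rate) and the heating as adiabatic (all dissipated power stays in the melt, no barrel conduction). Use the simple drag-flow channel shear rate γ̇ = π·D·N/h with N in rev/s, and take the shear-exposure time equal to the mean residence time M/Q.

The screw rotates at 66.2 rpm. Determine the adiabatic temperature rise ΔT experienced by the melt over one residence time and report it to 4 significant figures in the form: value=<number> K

value=75.26 K

Throughput in SI: Q_s = 261.5 kg/h ÷ 3600 s/h = 0.0726389 kg/s
t_res = M / Q_s = 4.91 ÷ 0.0726389 = 67.5946 s
Convert to SI: D = 0.1384 m, h = 0.00833 m, N = 66.2/60 = 1.10333 rev/s
Shear rate: γ̇ = πDN/h = π·0.1384·1.10333/0.00833 = 57.5901 s⁻¹
ΔT = η·γ̇²·t_res / (ρ·cp) = 994 · (57.5901)² · 67.5946 / (1293 · 2290) = 75.2593 K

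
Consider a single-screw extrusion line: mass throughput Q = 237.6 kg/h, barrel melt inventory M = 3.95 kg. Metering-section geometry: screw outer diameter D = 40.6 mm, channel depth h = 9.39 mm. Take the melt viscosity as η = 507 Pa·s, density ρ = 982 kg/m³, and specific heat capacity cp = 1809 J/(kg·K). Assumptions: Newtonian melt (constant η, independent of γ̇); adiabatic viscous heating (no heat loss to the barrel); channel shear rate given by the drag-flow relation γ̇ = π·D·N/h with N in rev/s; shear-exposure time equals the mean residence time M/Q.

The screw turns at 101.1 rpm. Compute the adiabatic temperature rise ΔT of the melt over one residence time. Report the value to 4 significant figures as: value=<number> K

Throughput in SI: Q_s = 237.6 kg/h ÷ 3600 s/h = 0.066 kg/s
t_res = M / Q_s = 3.95 / 0.066 = 59.8485 s
Geometry in metres: D = 40.6 mm → 0.0406 m, h = 9.39 mm → 0.00939 m; screw speed N = 101.1 rpm = 1.685 rev/s
γ̇ = π·D·N / h = π · 0.0406 · 1.685 / 0.00939 = 22.8881 s⁻¹
ΔT = η·γ̇²·t_res / (ρ·cp) = 507 · (22.8881)² · 59.8485 / (982 · 1809) = 8.94811 K

value=8.948 K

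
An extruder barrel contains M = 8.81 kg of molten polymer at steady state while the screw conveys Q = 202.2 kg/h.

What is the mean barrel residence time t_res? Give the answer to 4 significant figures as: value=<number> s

value=156.9 s

Q_s = Q / 3600 = 202.2 / 3600 = 0.0561667 kg/s
t_res = M / Q_s = 8.81 / 0.0561667 = 156.855 s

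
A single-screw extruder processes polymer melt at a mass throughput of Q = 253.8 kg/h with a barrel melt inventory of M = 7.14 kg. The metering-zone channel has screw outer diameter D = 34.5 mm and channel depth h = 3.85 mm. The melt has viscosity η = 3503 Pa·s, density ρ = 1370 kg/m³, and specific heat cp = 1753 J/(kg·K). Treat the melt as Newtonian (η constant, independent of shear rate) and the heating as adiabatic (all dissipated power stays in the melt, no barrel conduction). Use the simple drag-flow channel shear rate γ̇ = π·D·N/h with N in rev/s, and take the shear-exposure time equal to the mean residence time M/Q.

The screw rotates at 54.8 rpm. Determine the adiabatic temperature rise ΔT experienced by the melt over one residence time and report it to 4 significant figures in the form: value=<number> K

Throughput in SI: Q_s = 253.8 kg/h ÷ 3600 s/h = 0.0705 kg/s
t_res = M / Q_s = 7.14 / 0.0705 = 101.277 s
D = 34.5 mm = 0.0345 m;  h = 3.85 mm = 0.00385 m;  N = 54.8 rpm / 60 = 0.913333 rev/s
γ̇ = π D N / h = (π)(0.0345)(0.913333) / 0.00385 = 25.7121 s⁻¹
ΔT = η·γ̇²·t_res/(ρ·cp) = [3503 × 25.7121² × 101.277] / [1370 × 1753] = 97.6612 K

value=97.66 K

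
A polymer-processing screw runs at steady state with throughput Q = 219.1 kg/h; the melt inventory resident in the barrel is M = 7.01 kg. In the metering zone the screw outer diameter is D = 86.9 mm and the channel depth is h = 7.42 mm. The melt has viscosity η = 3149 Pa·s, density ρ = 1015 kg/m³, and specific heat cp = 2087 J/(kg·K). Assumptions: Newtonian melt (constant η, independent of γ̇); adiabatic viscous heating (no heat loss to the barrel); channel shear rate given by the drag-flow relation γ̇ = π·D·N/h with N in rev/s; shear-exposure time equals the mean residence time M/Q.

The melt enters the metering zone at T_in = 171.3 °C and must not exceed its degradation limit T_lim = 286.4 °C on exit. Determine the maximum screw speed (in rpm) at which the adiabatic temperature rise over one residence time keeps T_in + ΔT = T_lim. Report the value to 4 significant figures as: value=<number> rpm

Q_s = Q / 3600 = 219.1 / 3600 = 0.0608611 kg/s
t_res = M / Q_s = 7.01 / 0.0608611 = 115.18 s
Convert to metres: D = 0.0869 m, h = 0.00742 m
ΔT_a = T_lim − T_in = 286.4 °C − 171.3 °C = 115.1 K
γ̇_max² = ΔT_a·ρ·cp / (η·t_res) = [115.1 × 1015 × 2087] / [3149 × 115.18] = 672.222 s⁻²
γ̇_max = sqrt(672.222) = 25.9273 s⁻¹
Solve γ̇ = πDN/h for N: N_max = γ̇_max·h/(π·D) = 25.9273 × 0.00742 / (π × 0.0869) = 0.704678 rev/s = 42.2807 rpm

value=42.28 rpm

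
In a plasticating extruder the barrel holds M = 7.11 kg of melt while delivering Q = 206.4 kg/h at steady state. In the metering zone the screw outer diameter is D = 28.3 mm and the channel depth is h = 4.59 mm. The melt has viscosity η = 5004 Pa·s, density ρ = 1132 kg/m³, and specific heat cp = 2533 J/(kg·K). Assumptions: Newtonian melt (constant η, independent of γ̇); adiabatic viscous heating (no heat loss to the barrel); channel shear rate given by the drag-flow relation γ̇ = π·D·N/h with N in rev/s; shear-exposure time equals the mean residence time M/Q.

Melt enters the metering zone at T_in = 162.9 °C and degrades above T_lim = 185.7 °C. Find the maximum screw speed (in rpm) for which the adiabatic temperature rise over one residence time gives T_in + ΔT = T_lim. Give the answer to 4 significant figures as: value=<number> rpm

value=31.79 rpm

Q_s = Q / 3600 = 206.4 / 3600 = 0.0573333 kg/s
t_res = M / Q_s = 7.11 ÷ 0.0573333 = 124.012 s
D = 28.3 mm = 0.0283 m;  h = 4.59 mm = 0.00459 m
Allowable rise: ΔT_a = T_lim − T_in = 185.7 − 162.9 = 22.8 K
Invert ΔT = ηγ̇²t_res/(ρcp) for γ̇: γ̇_max² = ΔT_a ρ cp / (η t_res) = 22.8·1132·2533 / (5004·124.012) = 105.351 s⁻²
γ̇_max = sqrt(105.351) = 10.264 s⁻¹
N_max = γ̇_max h / (πD) = 10.264·0.00459/(π·0.0283) = 0.529901 rev/s → ×60 = 31.7941 rpm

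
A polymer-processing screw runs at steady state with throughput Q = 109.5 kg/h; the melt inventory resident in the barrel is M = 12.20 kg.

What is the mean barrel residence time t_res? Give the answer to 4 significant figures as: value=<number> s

Q_s = Q / 3600 = 109.5 / 3600 = 0.0304167 kg/s
t_res = M / Q_s = 12.20 ÷ 0.0304167 = 401.096 s

value=401.1 s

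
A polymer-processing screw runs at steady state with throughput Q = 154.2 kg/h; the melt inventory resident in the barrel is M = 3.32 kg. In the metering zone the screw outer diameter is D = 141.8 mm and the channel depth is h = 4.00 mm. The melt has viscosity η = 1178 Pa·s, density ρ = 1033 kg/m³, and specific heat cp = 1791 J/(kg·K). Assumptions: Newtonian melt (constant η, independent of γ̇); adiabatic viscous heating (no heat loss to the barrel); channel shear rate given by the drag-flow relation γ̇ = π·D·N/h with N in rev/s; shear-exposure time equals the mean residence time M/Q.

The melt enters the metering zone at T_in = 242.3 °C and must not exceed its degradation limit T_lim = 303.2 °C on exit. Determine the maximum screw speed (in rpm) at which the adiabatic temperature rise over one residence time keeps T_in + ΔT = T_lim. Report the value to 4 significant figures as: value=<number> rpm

Convert throughput: Q = 154.2 kg/h = 154.2/3600 = 0.0428333 kg/s
t_res = M / Q_s = 3.32 / 0.0428333 = 77.5097 s
Convert to metres: D = 0.1418 m, h = 0.004 m
ΔT_a = T_lim − T_in = 303.2 − 242.3 = 60.9 K
Invert ΔT = ηγ̇²t_res/(ρcp) for γ̇: γ̇_max² = ΔT_a ρ cp / (η t_res) = 60.9·1033·1791 / (1178·77.5097) = 1233.99 s⁻²
Take the square root: γ̇_max = √(1233.99) = 35.1282 s⁻¹
Solve γ̇ = πDN/h for N: N_max = γ̇_max·h/(π·D) = 35.1282 × 0.004 / (π × 0.1418) = 0.31542 rev/s = 18.9252 rpm

value=18.93 rpm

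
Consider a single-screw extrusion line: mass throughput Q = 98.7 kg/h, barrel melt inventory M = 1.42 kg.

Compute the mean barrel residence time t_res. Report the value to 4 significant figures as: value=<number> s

value=51.79 s

Throughput in SI: Q_s = 98.7 kg/h ÷ 3600 s/h = 0.0274167 kg/s
t_res = M / Q_s = 1.42 / 0.0274167 = 51.7933 s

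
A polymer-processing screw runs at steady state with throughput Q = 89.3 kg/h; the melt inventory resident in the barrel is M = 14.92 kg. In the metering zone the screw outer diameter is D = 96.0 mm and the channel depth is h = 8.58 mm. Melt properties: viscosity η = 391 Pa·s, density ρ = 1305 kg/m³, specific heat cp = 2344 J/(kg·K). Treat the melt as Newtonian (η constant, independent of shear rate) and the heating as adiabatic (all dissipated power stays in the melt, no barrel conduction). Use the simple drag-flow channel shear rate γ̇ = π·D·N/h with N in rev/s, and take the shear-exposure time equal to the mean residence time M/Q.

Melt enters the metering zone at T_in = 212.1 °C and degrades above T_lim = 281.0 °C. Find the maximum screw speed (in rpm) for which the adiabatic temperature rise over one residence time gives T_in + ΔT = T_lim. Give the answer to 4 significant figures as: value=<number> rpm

value=51.10 rpm

Q_s = Q / 3600 = 89.3 / 3600 = 0.0248056 kg/s
t_res = M / Q_s = 14.92 / 0.0248056 = 601.478 s
D = 96.0 mm = 0.096 m;  h = 8.58 mm = 0.00858 m
Allowable rise: ΔT_a = T_lim − T_in = 281.0 − 212.1 = 68.9 K
Invert ΔT = ηγ̇²t_res/(ρcp) for γ̇: γ̇_max² = ΔT_a ρ cp / (η t_res) = 68.9·1305·2344 / (391·601.478) = 896.171 s⁻²
γ̇_max = √896.171 = 29.9361 s⁻¹
N_max = γ̇_max·h / (π·D) = 29.9361 · 0.00858 / (π · 0.096) = 0.851651 rev/s = 51.099 rpm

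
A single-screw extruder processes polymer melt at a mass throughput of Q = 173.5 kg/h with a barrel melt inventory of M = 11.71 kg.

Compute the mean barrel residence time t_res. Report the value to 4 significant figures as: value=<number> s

value=243.0 s

Convert throughput: Q = 173.5 kg/h = 173.5/3600 = 0.0481944 kg/s
t_res = M / Q_s = 11.71 / 0.0481944 = 242.974 s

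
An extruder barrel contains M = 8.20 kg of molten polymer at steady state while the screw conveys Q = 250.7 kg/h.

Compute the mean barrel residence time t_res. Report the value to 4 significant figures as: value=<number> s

value=117.8 s

Convert throughput: Q = 250.7 kg/h = 250.7/3600 = 0.0696389 kg/s
t_res = M / Q_s = 8.20 / 0.0696389 = 117.75 s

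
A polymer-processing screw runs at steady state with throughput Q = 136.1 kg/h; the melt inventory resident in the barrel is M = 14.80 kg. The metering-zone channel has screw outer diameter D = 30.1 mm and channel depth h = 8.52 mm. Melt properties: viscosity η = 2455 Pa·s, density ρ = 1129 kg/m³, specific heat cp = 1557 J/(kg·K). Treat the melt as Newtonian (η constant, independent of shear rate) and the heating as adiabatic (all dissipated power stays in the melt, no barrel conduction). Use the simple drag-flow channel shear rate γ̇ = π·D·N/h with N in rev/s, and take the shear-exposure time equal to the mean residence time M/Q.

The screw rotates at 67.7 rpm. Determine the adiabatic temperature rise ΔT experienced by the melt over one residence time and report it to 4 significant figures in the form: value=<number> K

value=85.74 K

Convert throughput: Q = 136.1 kg/h = 136.1/3600 = 0.0378056 kg/s
t_res = M / Q_s = 14.80 / 0.0378056 = 391.477 s
Geometry in metres: D = 30.1 mm → 0.0301 m, h = 8.52 mm → 0.00852 m; screw speed N = 67.7 rpm = 1.12833 rev/s
γ̇ = π D N / h = (π)(0.0301)(1.12833) / 0.00852 = 12.5232 s⁻¹
ΔT = η·γ̇²·t_res / (ρ·cp) = 2455 · (12.5232)² · 391.477 / (1129 · 1557) = 85.7439 K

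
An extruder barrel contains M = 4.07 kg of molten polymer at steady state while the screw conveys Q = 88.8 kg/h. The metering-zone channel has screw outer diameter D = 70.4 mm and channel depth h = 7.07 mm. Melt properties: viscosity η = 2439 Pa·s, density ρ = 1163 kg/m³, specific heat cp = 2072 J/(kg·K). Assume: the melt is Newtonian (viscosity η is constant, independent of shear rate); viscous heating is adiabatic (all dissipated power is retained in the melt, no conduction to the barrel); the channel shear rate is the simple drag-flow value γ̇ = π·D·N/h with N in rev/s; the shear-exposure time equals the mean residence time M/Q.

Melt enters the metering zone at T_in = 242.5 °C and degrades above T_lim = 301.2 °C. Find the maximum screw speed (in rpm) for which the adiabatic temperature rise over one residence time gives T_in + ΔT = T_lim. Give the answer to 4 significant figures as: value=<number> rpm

Convert throughput: Q = 88.8 kg/h = 88.8/3600 = 0.0246667 kg/s
t_res = M / Q_s = 4.07 ÷ 0.0246667 = 165 s
Convert to metres: D = 0.0704 m, h = 0.00707 m
ΔT_a = T_lim − T_in = 301.2 °C − 242.5 °C = 58.7 K
γ̇_max² = ΔT_a·ρ·cp / (η·t_res) = [58.7 × 1163 × 2072] / [2439 × 165] = 351.489 s⁻²
γ̇_max = √351.489 = 18.748 s⁻¹
N_max = γ̇_max·h / (π·D) = 18.748 · 0.00707 / (π · 0.0704) = 0.599312 rev/s = 35.9587 rpm

value=35.96 rpm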